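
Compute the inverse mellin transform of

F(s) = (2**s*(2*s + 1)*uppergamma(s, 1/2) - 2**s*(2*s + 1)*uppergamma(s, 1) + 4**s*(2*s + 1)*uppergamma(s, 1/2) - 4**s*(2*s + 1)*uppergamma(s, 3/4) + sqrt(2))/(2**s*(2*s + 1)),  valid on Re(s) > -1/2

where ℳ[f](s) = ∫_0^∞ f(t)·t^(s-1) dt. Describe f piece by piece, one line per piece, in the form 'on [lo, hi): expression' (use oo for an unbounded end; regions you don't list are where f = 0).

f breaks at 1/2, 1 into 3 integrals to sum
over [0, 1/2), the kernel integral of sqrt(t) enters the sum
on [1/2, 1): add ∫ exp(-t)·t^(s-1) dt
segment [1, 3/2) carries exp(-t/2); integrate it

on [0, 1/2): sqrt(t)
on [1/2, 1): exp(-t)
on [1, 3/2): exp(-t/2)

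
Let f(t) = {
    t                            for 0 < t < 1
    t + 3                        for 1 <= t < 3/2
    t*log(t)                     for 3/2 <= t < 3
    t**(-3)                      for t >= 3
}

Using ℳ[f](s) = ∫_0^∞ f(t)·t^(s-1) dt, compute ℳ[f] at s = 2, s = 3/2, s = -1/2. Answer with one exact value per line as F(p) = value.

treat the 4 regions marked off by 1, 3/2, 3 separately and sum
on [0, 1) integrate f = t against the kernel
on [1, 3/2) integrate f = (t + 3) against the kernel
between 3/2 and 3 the integrand is t*log(t)·t^(s-1)
∫ over [3, ∞) of t**(-3)·t^(s-1) joins the sum

F(2) = 17/24 + 9*log(2)/8 + 63*log(3)/8
F(3/2) = -922*sqrt(3)/675 - 2 + 213*sqrt(6)/100 + log(2**(9*sqrt(6)/20)*3**(-9*sqrt(6)/20 + 18*sqrt(3)/5))
F(-1/2) = -2266*sqrt(3)/567 + sqrt(6) + log(2**(sqrt(6))*3**(-sqrt(6) + 2*sqrt(3))) + 6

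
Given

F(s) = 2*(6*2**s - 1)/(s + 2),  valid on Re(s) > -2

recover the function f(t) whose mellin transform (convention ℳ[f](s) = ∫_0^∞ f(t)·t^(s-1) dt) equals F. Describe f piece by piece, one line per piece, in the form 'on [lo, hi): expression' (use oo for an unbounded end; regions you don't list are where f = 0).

breakpoints 1: one integral from each of the 2 segments
between 0 and 1 the integrand is t**2·t^(s-1)
[1, 2) adds the kernel integral of 3*t**2

on [0, 1): t**2
on [1, 2): 3*t**2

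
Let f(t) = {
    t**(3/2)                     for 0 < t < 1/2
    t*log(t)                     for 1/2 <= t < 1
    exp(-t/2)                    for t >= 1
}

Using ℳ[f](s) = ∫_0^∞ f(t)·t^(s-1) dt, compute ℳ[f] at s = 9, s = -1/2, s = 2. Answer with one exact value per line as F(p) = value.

F(9) = -1023/102400 + sqrt(2)/21504 + log(2)/10240 + 34035938*exp(-1/2)
F(-1/2) = -7/2 - sqrt(2)*sqrt(pi)*erfc(sqrt(2)/2) + sqrt(2)*log(2) + 2*exp(-1/2) + 2*sqrt(2)
F(2) = -7/72 + sqrt(2)/56 + log(2)/24 + 6*exp(-1/2)

the 3 pieces separated at 1/2, 1 each add one integral
segment [0, 1/2) carries t**(3/2); integrate it
piece [1/2, 1): integrate t*log(t) against the kernel
over [1, ∞), the kernel integral of exp(-t/2) enters the sum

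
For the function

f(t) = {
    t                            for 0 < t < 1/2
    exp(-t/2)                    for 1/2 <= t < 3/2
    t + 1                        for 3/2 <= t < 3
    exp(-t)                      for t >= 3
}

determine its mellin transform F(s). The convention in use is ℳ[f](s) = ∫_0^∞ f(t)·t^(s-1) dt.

(2*2**s*s*(s + 1)*uppergamma(s, 3) - 5*3**s*s - 2*3**s + 2*4**s*s*(s + 1)*uppergamma(s, 1/4) - 2*4**s*s*(s + 1)*uppergamma(s, 3/4) + 8*6**s*s + 2*6**s + s)/(2*2**s*s*(s + 1))
  Re(s) > -1

along the cuts 1/2, 3/2, 3, ℳ[f](s) splits into 4 integrals
[0, 1/2) adds the kernel integral of t
between 1/2 and 3/2 the integrand is exp(-t/2)·t^(s-1)
segment 3/2 to 3 holds (t + 1); add its integral
∫ exp(-t)·t^(s-1) over [3, ∞)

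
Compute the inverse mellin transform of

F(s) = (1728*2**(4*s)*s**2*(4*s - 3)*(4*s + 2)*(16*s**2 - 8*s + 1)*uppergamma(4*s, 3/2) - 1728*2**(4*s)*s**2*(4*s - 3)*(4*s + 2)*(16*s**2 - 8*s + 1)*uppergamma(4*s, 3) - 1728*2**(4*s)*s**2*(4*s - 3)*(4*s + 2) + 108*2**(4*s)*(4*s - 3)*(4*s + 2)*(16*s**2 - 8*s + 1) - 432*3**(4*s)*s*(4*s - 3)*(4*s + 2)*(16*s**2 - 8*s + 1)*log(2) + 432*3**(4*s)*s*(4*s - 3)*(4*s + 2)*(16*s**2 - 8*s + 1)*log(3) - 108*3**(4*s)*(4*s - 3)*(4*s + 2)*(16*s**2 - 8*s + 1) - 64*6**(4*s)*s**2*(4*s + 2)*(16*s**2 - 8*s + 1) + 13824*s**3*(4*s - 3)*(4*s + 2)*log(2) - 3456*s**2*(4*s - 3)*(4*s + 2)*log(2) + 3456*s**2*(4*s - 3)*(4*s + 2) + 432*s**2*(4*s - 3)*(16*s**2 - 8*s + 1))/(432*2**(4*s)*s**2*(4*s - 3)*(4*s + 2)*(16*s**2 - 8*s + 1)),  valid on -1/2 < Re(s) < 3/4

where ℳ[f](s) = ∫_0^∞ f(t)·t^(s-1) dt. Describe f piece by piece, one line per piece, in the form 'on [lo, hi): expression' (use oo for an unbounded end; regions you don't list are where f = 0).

the power substitution comes off first: t on [0, 1/4); log(sqrt(t))/sqrt(t) on [1/4, 1); log(sqrt(t)) on [1, 9/4); …
undo the power substitution: t**2 on [0, 1/2); log(t)/t on [1/2, 1); log(t) on [1, 3/2); …
along the cuts 1/16, 1, 81/16, 81, ℳ[f](s) splits into 5 integrals
the [0, 1/16) slice contributes ∫ sqrt(t)·t^(s-1) dt
on [1/16, 1): add ∫ log(t**(1/4))/t**(1/4)·t^(s-1) dt
on [1, 81/16): add ∫ log(t**(1/4))·t^(s-1) dt
over [81/16, 81), the kernel integral of exp(-t**(1/4)) enters the sum
on [81, ∞) integrate f = t**(-3/4) against the kernel

on [0, 1/16): sqrt(t)
on [1/16, 1): log(t**(1/4))/t**(1/4)
on [1, 81/16): log(t**(1/4))
on [81/16, 81): exp(-t**(1/4))
on [81, oo): t**(-3/4)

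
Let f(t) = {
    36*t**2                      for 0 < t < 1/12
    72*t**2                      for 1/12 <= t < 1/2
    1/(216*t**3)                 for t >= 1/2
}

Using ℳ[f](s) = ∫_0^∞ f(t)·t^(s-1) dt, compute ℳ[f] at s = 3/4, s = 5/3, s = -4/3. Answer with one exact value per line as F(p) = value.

F(3/4) = sqrt(2)*3**(1/4)*(-243 + 17540*6**(3/4))/32076
F(5/3) = 12**(1/3)*(-9 + 3910*6**(2/3))/19008
F(-4/3) = 12**(1/3)*(-3159 + 6320*6**(2/3))/702

peel off the common scale on t: 4*t**2 on [0, 1/4); 8*t**2 on [1/4, 3/2); 1/(8*t**3) on [3/2, ∞)
peel off the common scale on t: t**2 on [0, 1/2); 2*t**2 on [1/2, 3); t**(-3) on [3, ∞)
back out the shared t-power: t on [0, 1/2); 2*t on [1/2, 3); t**(-4) on [3, ∞)
along the cuts 1/12, 1/2, ℳ[f](s) splits into 3 integrals
between 0 and 1/12 the integrand is 36*t**2·t^(s-1)
for t in [1/12, 1/2): the term is ∫ 72*t**2·t^(s-1)
[1/2, ∞) adds the kernel integral of 1/(216*t**3)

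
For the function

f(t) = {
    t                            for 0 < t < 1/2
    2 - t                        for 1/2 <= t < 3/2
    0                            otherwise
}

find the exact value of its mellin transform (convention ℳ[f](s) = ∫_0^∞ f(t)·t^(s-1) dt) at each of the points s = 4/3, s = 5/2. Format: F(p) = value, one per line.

linearity at 1/2 turns ℳ[f](s) into 2 summed integrals
between 0 and 1/2 the integrand is t·t^(s-1)
the [1/2, 3/2) slice contributes ∫ (2 - t)·t^(s-1) dt

F(4/3) = 3*2**(2/3)*(-5 + 12*3**(1/3))/56
F(5/2) = -9*sqrt(2)/140 + 117*sqrt(6)/280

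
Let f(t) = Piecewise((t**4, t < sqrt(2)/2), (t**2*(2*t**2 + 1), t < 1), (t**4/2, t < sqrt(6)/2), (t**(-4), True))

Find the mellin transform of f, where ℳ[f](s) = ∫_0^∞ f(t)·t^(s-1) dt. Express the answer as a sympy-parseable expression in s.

back out the shared t-power: t**2 on [0, sqrt(2)/2); 2*t**2 + 1 on [sqrt(2)/2, 1); t**2/2 on [1, sqrt(6)/2); …
strip the power substitution: t on [0, 1/2); 2*t + 1 on [1/2, 1); t/2 on [1, 3/2); …
integrate the 4 segments split at sqrt(2)/2, 1, sqrt(6)/2, then add the results
∫ t**4·t^(s-1) over [0, sqrt(2)/2)
between sqrt(2)/2 and 1 the integrand is t**2*(2*t**2 + 1)·t^(s-1)
between 1 and sqrt(6)/2 the integrand is t**4/2·t^(s-1)
∫ t**(-4)·t^(s-1) over [sqrt(6)/2, ∞)

(180*2**(s/2)*(s - 4)*(s + 2) + 144*2**(s/2)*(s - 4) + 81*3**(s/2)*(s - 4)*(s + 2) - 32*3**(s/2)*(s + 2)*(s + 4) - 72*s - 54*(s - 4)*(s + 2) + 288)/(72*2**(s/2)*(s - 4)*(s + 2)*(s + 4))
  -4 < Re(s) < 4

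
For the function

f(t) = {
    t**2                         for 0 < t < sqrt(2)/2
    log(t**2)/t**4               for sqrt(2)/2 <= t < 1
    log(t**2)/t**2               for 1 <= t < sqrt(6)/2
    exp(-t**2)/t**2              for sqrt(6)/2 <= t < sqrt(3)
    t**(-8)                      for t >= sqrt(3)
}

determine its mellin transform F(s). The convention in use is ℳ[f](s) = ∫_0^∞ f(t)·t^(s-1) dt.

the power substitution comes off first: t on [0, 1/2); log(t)/t**2 on [1/2, 1); log(t)/t on [1, 3/2); …
peel off the shared t-power: t**2 on [0, 1/2); log(t)/t on [1/2, 1); log(t) on [1, 3/2); …
breakpoints sqrt(2)/2, 1, sqrt(6)/2, sqrt(3): one integral from each of the 5 segments
segment [0, sqrt(2)/2) carries t**2; integrate it
segment [sqrt(2)/2, 1) carries log(t**2)/t**4; integrate it
segment 1 to sqrt(6)/2 holds log(t**2)/t**2; add its integral
on [sqrt(6)/2, sqrt(3)): add ∫ exp(-t**2)/t**2·t^(s-1) dt
on [sqrt(3), ∞): add ∫ t**(-8)·t^(s-1) dt

2**(1 - s/2)*(108*2**(s/2 - 1)*(s/2 - 4)*(s/2 - 1)**2*(s/2 + 1)*(-s + (s/2 - 1)**2 + 3)*uppergamma(s/2 - 1, 3/2) - 108*2**(s/2 - 1)*(s/2 - 4)*(s/2 - 1)**2*(s/2 + 1)*(-s + (s/2 - 1)**2 + 3)*uppergamma(s/2 - 1, 3) - 108*2**(s/2 - 1)*(s/2 - 4)*(s/2 - 1)**2*(s/2 + 1) + 108*2**(s/2 - 1)*(s/2 - 4)*(s/2 + 1)*(-s + (s/2 - 1)**2 + 3) - 108*3**(s/2 - 1)*(s/2 - 4)*(s/2 - 1)*(s/2 + 1)*(-s + (s/2 - 1)**2 + 3)*log(2) + 108*3**(s/2 - 1)*(s/2 - 4)*(s/2 - 1)*(s/2 + 1)*(-s + (s/2 - 1)**2 + 3)*log(3) - 108*3**(s/2 - 1)*(s/2 - 4)*(s/2 + 1)*(-s + (s/2 - 1)**2 + 3) - 4*6**(s/2 - 1)*(s/2 - 1)**2*(s/2 + 1)*(-s + (s/2 - 1)**2 + 3) + 216*(s/2 - 4)*(s/2 - 1)**3*(s/2 + 1)*log(2) - 216*(s/2 - 4)*(s/2 - 1)**2*(s/2 + 1)*log(2) + 216*(s/2 - 4)*(s/2 - 1)**2*(s/2 + 1) + 27*(s/2 - 4)*(s/2 - 1)**2*(-s + (s/2 - 1)**2 + 3))/(216*(s/2 - 4)*(s/2 - 1)**2*(s/2 + 1)*(-s + (s/2 - 1)**2 + 3))
  -2 < Re(s) < 8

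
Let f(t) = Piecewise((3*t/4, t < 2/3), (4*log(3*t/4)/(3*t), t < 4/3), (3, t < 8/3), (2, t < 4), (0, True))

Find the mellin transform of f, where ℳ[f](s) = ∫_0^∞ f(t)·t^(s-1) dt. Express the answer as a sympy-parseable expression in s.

strip the common scale on t: 3*t/2 on [0, 1/3); 2*log(3*t/2)/(3*t) on [1/3, 2/3); 3 on [2/3, 4/3); …
invert the common scale on t to get t on [0, 1/2); log(t)/t on [1/2, 1); 3 on [1, 2); …
cuts at 2/3, 4/3, 8/3: linearity sums the 4 kernel integrals
over [0, 2/3), the kernel integral of 3*t/4 enters the sum
on [2/3, 4/3): add ∫ 4*log(3*t/4)/(3*t)·t^(s-1) dt
[4/3, 8/3) adds the kernel integral of 3
segment 8/3 to 4 holds 2; add its integral

2**s*(2*2**(2*s)*(s + 1)*(s**2 - 2*s + 1) - 2*2**s*s*(s + 1) - 6*2**s*(s + 1)*(s**2 - 2*s + 1) + 4*6**s*(s + 1)*(s**2 - 2*s + 1) + 4*s**2*(s + 1)*log(2) - 4*s*(s + 1)*log(2) + 4*s*(s + 1) + s*(s**2 - 2*s + 1))/(2*3**s*s*(s + 1)*(s**2 - 2*s + 1))
  Re(s) > -1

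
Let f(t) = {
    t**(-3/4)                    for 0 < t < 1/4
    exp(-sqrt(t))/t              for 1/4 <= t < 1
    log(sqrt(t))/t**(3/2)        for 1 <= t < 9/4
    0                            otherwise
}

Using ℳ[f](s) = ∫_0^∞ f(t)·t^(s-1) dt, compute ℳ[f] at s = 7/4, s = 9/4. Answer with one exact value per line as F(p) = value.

F(7/4) = -4*sqrt(6) - 2*exp(-1) - sqrt(pi)*erfc(1) + sqrt(pi)*erfc(sqrt(2)/2) + sqrt(2)*exp(-1/2) + exp(-3/2)*log(3**(8*sqrt(6)*exp(3/2))/2**(8*sqrt(6)*exp(3/2)))/4 + 33/4
F(9/4) = -5*exp(-1) - 2*sqrt(6)/3 - 3*sqrt(pi)*erfc(1)/2 + 3*sqrt(pi)*erfc(sqrt(2)/2)/2 + 35/36 + exp(-3/2)*log(3**(36*sqrt(6)*exp(3/2))/2**(36*sqrt(6)*exp(3/2)))/36 + 2*sqrt(2)*exp(-1/2)

the shared t-power comes off first: t**(1/4) on [0, 1/4); exp(-sqrt(t)) on [1/4, 1); log(sqrt(t))/sqrt(t) on [1, 9/4)
strip the power substitution: sqrt(t) on [0, 1/2); exp(-t) on [1/2, 1); log(t)/t on [1, 3/2)
treat the 3 regions marked off by 1/4, 1 separately and sum
piece [0, 1/4): integrate t**(-3/4) against the kernel
∫ exp(-sqrt(t))/t·t^(s-1) over [1/4, 1)
∫ over [1, 9/4) of log(sqrt(t))/t**(3/2)·t^(s-1) joins the sum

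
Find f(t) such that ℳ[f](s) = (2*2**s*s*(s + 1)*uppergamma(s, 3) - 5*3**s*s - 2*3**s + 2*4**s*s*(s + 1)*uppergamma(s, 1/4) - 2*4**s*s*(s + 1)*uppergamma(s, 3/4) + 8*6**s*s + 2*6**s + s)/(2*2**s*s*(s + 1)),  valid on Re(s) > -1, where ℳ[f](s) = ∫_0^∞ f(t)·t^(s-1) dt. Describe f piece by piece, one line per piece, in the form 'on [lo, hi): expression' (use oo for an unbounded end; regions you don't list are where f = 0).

split f at 1/2, 3/2, 3: ℳ[f](s) collects 4 kernel integrals
segment [0, 1/2) carries t; integrate it
∫ over [1/2, 3/2) of exp(-t/2)·t^(s-1) joins the sum
segment 3/2 to 3 holds (t + 1); add its integral
on [3, ∞) integrate f = exp(-t) against the kernel

on [0, 1/2): t
on [1/2, 3/2): exp(-t/2)
on [3/2, 3): t + 1
on [3, oo): exp(-t)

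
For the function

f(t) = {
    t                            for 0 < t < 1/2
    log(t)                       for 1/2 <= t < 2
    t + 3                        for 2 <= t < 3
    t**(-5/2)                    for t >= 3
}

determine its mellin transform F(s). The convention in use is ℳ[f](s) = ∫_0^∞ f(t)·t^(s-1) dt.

(-270*2**(2*s)*s**2*(2*s - 5) + 54*2**(2*s)*s*(s + 1)*(2*s - 5)*log(2) - 162*2**(2*s)*s*(2*s - 5) - 54*2**(2*s)*(s + 1)*(2*s - 5) - 4*sqrt(3)*6**s*s**2*(s + 1) + 324*6**s*s**2*(2*s - 5) + 162*6**s*s*(2*s - 5) + 27*s**2*(2*s - 5) + 54*s*(s + 1)*(2*s - 5)*log(2) + (2*s - 5)*(54*s + 54))/(54*2**s*s**2*(s + 1)*(2*s - 5))
  -1 < Re(s) < 5/2

slice at 1/2, 2, 3, transform all 4 pieces, and sum them
[0, 1/2) adds the kernel integral of t
on [1/2, 2) integrate f = log(t) against the kernel
for t in [2, 3): the term is ∫ (t + 3)·t^(s-1)
on [3, ∞) integrate f = t**(-5/2) against the kernel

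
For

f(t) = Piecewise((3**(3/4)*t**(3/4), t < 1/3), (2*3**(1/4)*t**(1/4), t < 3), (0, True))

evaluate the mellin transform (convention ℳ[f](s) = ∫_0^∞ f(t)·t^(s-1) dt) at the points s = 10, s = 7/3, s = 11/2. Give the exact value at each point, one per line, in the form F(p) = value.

F(10) = -20/11567043 + 472392*sqrt(3)/41
F(7/3) = -172*3**(2/3)/10323 + 216*3**(5/6)/31
F(11/2) = 5832/23 - 4*sqrt(3)/15525

reversing the common scale on t: t**(3/4) on [0, 1); 2*t**(1/4) on [1, 9)
the power substitution comes off first: t**(3/2) on [0, 1); 2*sqrt(t) on [1, 3)
f breaks at 1/3 into 2 integrals to sum
segment [0, 1/3) carries 3**(3/4)*t**(3/4); integrate it
segment [1/3, 3) carries 2*3**(1/4)*t**(1/4); integrate it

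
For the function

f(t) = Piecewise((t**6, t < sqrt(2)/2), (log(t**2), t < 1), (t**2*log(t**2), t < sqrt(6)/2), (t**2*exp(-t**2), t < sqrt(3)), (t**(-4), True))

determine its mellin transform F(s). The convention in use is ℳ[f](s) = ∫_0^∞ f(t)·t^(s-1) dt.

(36*2**(s/2)*(s - 4)*(s + 2)**2*(s + 6)*(4*s - (s + 2)**2 + 4)*uppergamma(s/2 + 1, 3/2) - 36*2**(s/2)*(s - 4)*(s + 2)**2*(s + 6)*(4*s - (s + 2)**2 + 4)*uppergamma(s/2 + 1, 3) + 144*2**(s/2)*(s - 4)*(s + 2)**2*(s + 6) + 144*2**(s/2)*(s - 4)*(s + 6)*(4*s - (s + 2)**2 + 4) + 3**(s/2)*(s - 4)*(s + 2)*(s + 6)*(-108*log(2) + 108*log(3))*(4*s - (s + 2)**2 + 4) - 216*3**(s/2)*(s - 4)*(s + 6)*(4*s - (s + 2)**2 + 4) - 8*6**(s/2)*(s + 2)**2*(s + 6)*(4*s - (s + 2)**2 + 4) - 72*(s - 4)*(s + 2)**3*(s + 6)*log(2) - 144*(s - 4)*(s + 2)**2*(s + 6) + 144*(s - 4)*(s + 2)**2*(s + 6)*log(2) + 9*(s - 4)*(s + 2)**2*(4*s - (s + 2)**2 + 4))/(72*2**(s/2)*(s - 4)*(s + 2)**2*(s + 6)*(4*s - (s + 2)**2 + 4))
  -6 < Re(s) < 4

reversing the power substitution: t**3 on [0, 1/2); log(t) on [1/2, 1); t*log(t) on [1, 3/2); …
back out the shared t-power: t**2 on [0, 1/2); log(t)/t on [1/2, 1); log(t) on [1, 3/2); …
integrate the 5 segments split at sqrt(2)/2, 1, sqrt(6)/2, sqrt(3), then add the results
for t in [0, sqrt(2)/2): the term is ∫ t**6·t^(s-1)
on [sqrt(2)/2, 1) integrate f = log(t**2) against the kernel
on [1, sqrt(6)/2): add ∫ t**2*log(t**2)·t^(s-1) dt
∫ t**2*exp(-t**2)·t^(s-1) over [sqrt(6)/2, sqrt(3))
over [sqrt(3), ∞), the kernel integral of t**(-4) enters the sum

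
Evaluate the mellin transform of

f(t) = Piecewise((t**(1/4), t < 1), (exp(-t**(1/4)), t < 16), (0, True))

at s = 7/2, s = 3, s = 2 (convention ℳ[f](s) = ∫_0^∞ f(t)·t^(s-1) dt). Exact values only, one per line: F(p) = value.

F(7/2) = -184047218688*exp(-2) + 4/15 + 67707189944*exp(-1)
F(3) = -1179788288*exp(-2) + 4/13 + 434020448*exp(-1)
F(2) = -148800*exp(-2) + 4/9 + 54800*exp(-1)

invert the power substitution to get sqrt(t) on [0, 1); exp(-sqrt(t)) on [1, 4)
undo the power substitution: t on [0, 1); exp(-t) on [1, 2)
summing 2 kernel integrals split by 1 yields ℳ[f](s)
segment [0, 1) carries t**(1/4); integrate it
∫ over [1, 16) of exp(-t**(1/4))·t^(s-1) joins the sum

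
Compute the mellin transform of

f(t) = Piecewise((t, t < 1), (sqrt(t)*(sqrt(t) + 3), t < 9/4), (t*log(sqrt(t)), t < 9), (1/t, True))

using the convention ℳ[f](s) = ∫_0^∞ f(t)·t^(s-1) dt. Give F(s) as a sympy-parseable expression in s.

2**(-2*s - 1)*(-162*2**(2*s + 1)*(2*s - 2)*(2*s + 1)*(4*s + (2*s + 1)**2 + 3) - 162*2**(2*s + 1)*(2*s - 2)*(4*s + (2*s + 1)**2 + 3) - 81*3**(2*s + 1)*(2*s - 2)*(2*s + 1)**2*(2*s + 2)*log(3) + 81*3**(2*s + 1)*(2*s - 2)*(2*s + 1)**2*(2*s + 2)*log(2) - 81*3**(2*s + 1)*(2*s - 2)*(2*s + 1)*(2*s + 2)*log(3) + 81*3**(2*s + 1)*(2*s - 2)*(2*s + 1)*(2*s + 2)*log(2) + 81*3**(2*s + 1)*(2*s - 2)*(2*s + 1)*(2*s + 2) + 243*3**(2*s + 1)*(2*s - 2)*(2*s + 1)*(4*s + (2*s + 1)**2 + 3) + 162*3**(2*s + 1)*(2*s - 2)*(4*s + (2*s + 1)**2 + 3) + 162*6**(2*s + 1)*(2*s - 2)*(2*s + 1)**2*(2*s + 2)*log(3) - 162*6**(2*s + 1)*(2*s - 2)*(2*s + 1)*(2*s + 2) + 162*6**(2*s + 1)*(2*s - 2)*(2*s + 1)*(2*s + 2)*log(3) - 2*6**(2*s + 1)*(2*s + 1)*(2*s + 2)*(4*s + (2*s + 1)**2 + 3))/(27*(2*s - 2)*(2*s + 1)*(2*s + 2)*(4*s + (2*s + 1)**2 + 3))
  -1 < Re(s) < 1

remove the power substitution first: t**2 on [0, 1); t*(t + 3) on [1, 3/2); t**2*log(t) on [3/2, 3); …
back out the shared t-power: t on [0, 1); t + 3 on [1, 3/2); t*log(t) on [3/2, 3); …
f breaks at 1, 9/4, 9 into 4 integrals to sum
the [0, 1) slice contributes ∫ t·t^(s-1) dt
segment [1, 9/4) carries sqrt(t)*(sqrt(t) + 3); integrate it
over [9/4, 9), the kernel integral of t*log(sqrt(t)) enters the sum
over [9, ∞), the kernel integral of 1/t enters the sum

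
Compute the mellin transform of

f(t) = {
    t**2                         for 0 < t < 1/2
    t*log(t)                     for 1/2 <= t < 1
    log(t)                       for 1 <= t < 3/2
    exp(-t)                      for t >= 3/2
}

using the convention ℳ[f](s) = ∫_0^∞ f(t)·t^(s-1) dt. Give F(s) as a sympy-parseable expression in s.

(4*2**s*s**2*(s + 2)*(s**2 + 2*s + 1)*uppergamma(s, 3/2) - 4*2**s*s**2*(s + 2) + 4*2**s*(s + 2)*(s**2 + 2*s + 1) + 3**s*s*(s + 2)*(-4*log(2) + 4*log(3))*(s**2 + 2*s + 1) - 4*3**s*(s + 2)*(s**2 + 2*s + 1) + s**3*(s + 2)*log(4) + s**2*(s + 2)*log(4) + 2*s**2*(s + 2) + s**2*(s**2 + 2*s + 1))/(4*2**s*s**2*(s + 2)*(s**2 + 2*s + 1))
  Re(s) > -2

split f at 1/2, 1, 3/2: ℳ[f](s) collects 4 kernel integrals
∫ over [0, 1/2) of t**2·t^(s-1) joins the sum
[1/2, 1) adds the kernel integral of t*log(t)
[1, 3/2) adds the kernel integral of log(t)
the [3/2, ∞) slice contributes ∫ exp(-t)·t^(s-1) dt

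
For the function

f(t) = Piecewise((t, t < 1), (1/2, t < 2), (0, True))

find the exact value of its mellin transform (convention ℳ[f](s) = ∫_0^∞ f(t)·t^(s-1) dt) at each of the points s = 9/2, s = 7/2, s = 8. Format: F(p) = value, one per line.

F(9/2) = 7/99 + 16*sqrt(2)/9
F(7/2) = 5/63 + 8*sqrt(2)/7
F(8) = 2311/144

split f at 1: ℳ[f](s) collects 2 kernel integrals
over [0, 1), the kernel integral of t enters the sum
over [1, 2), the kernel integral of 1/2 enters the sum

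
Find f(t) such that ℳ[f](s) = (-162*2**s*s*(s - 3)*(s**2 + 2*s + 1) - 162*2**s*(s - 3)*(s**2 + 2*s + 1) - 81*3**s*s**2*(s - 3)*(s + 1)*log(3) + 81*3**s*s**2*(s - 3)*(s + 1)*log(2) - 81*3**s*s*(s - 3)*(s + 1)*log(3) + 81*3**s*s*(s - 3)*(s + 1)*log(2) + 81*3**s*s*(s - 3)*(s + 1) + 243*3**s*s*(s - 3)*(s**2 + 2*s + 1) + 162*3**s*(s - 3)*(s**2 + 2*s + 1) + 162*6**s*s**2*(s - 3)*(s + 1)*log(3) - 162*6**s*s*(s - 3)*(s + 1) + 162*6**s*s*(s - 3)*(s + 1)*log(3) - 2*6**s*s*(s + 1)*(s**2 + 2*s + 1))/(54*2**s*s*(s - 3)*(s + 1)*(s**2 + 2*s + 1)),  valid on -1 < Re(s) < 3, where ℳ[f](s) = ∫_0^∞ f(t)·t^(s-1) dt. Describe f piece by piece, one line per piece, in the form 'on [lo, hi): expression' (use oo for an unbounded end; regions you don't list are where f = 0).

on [0, 1): t
on [1, 3/2): t + 3
on [3/2, 3): t*log(t)
on [3, oo): t**(-3)

breakpoints 1, 3/2, 3: one integral from each of the 4 segments
segment [0, 1) carries t; integrate it
piece [1, 3/2): integrate (t + 3) against the kernel
over [3/2, 3), the kernel integral of t*log(t) enters the sum
on [3, ∞) integrate f = t**(-3) against the kernel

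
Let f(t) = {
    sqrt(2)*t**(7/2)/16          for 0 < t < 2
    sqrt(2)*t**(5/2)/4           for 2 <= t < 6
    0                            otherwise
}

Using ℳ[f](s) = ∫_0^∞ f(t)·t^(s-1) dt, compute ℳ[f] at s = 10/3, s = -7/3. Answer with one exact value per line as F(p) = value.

F(10/3) = 48*2**(1/3)*(-47 + 19926*3**(5/6))/1435
F(-7/3) = 3*2**(2/3)*(-13 + 14*3**(1/6))/28

peel off the common scale on t: t**(7/2) on [0, 1); 2*t**(5/2) on [1, 3)
the shared t-power comes off first: t**(3/2) on [0, 1); 2*sqrt(t) on [1, 3)
cuts at 2: linearity sums the 2 kernel integrals
segment 0 to 2 holds sqrt(2)*t**(7/2)/16; add its integral
segment 2 to 6 holds sqrt(2)*t**(5/2)/4; add its integral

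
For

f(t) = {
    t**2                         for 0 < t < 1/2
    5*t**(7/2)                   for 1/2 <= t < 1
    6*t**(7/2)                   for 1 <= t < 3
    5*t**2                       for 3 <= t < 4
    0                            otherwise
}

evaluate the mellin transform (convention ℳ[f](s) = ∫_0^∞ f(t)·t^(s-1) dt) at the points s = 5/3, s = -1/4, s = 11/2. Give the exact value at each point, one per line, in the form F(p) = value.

split f at 1/2, 1, 3: ℳ[f](s) collects 4 kernel integrals
on [0, 1/2): add ∫ t**2·t^(s-1) dt
over [1/2, 1), the kernel integral of 5*t**(7/2) enters the sum
for t in [1, 3): the term is ∫ 6*t**(7/2)·t^(s-1)
segment 3 to 4 holds 5*t**2; add its integral

F(5/3) = -405*3**(2/3)/11 - 6/31 - 15*2**(5/6)/992 + 2793*2**(1/3)/16 + 8748*3**(1/6)/31
F(-1/4) = -60*3**(3/4)/7 - 4/13 - 5*2**(3/4)/52 + 2**(1/4)/7 + 160*sqrt(2)/7 + 648*3**(1/4)/13
F(11/2) = -1458*sqrt(3) + sqrt(2)/1920 + 161128955/4608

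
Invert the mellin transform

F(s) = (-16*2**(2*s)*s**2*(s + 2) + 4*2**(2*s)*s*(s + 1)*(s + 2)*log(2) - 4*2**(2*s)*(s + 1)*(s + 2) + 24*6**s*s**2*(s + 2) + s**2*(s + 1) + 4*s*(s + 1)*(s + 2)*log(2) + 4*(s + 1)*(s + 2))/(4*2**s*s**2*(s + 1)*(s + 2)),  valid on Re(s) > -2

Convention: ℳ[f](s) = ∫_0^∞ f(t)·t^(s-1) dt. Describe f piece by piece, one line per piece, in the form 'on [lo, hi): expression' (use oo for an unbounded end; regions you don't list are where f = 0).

split f at 1/2, 2: ℳ[f](s) collects 3 kernel integrals
piece [0, 1/2): integrate t**2 against the kernel
∫ log(t)·t^(s-1) over [1/2, 2)
over [2, 3), the kernel integral of 2*t enters the sum

on [0, 1/2): t**2
on [1/2, 2): log(t)
on [2, 3): 2*t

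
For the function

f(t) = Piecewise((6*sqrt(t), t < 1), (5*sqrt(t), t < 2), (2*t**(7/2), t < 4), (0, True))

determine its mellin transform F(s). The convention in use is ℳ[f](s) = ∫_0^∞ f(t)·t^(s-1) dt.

2*(512*2**(2*s)*s + 256*2**(2*s) - 22*2**(s + 1/2)*s + 19*2**(s + 1/2) + 2*s + 7)/(4*s**2 + 16*s + 7)
  Re(s) > -1/2

cuts at 1, 2: linearity sums the 3 kernel integrals
on [0, 1): add ∫ 6*sqrt(t)·t^(s-1) dt
piece [1, 2): integrate 5*sqrt(t) against the kernel
the [2, 4) slice contributes ∫ 2*t**(7/2)·t^(s-1) dt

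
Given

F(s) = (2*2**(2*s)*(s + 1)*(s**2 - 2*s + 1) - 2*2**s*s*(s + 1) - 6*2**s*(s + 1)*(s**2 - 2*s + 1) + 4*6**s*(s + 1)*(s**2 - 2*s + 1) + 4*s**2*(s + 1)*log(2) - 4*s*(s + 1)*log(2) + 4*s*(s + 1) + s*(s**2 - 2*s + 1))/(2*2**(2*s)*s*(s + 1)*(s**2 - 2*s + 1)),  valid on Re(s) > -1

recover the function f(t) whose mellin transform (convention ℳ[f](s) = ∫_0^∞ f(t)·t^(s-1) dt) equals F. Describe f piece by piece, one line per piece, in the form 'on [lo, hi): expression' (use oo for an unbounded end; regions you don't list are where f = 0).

on [0, 1/4): 2*t
on [1/4, 1/2): log(2*t)/(2*t)
on [1/2, 1): 3
on [1, 3/2): 2

invert the common scale on t to get t on [0, 1/2); log(t)/t on [1/2, 1); 3 on [1, 2); …
treat the 4 regions marked off by 1/4, 1/2, 1 separately and sum
piece [0, 1/4): integrate 2*t against the kernel
∫ over [1/4, 1/2) of log(2*t)/(2*t)·t^(s-1) joins the sum
segment 1/2 to 1 holds 3; add its integral
∫ over [1, 3/2) of 2·t^(s-1) joins the sum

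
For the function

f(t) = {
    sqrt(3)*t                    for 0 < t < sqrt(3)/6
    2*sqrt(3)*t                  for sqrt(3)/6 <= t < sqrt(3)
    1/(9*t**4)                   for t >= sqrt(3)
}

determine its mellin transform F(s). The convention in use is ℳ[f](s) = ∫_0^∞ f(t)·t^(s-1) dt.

reversing the power substitution: sqrt(3)*sqrt(t) on [0, 1/12); 2*sqrt(3)*sqrt(t) on [1/12, 3); 1/(9*t**2) on [3, ∞)
strip the common scale on t: sqrt(t) on [0, 1/4); 2*sqrt(t) on [1/4, 9); t**(-2) on [9, ∞)
undo the power substitution: t on [0, 1/2); 2*t on [1/2, 3); t**(-4) on [3, ∞)
decompose at sqrt(3)/6, sqrt(3); ℳ[f](s) sums the 3 pieces' integrals
[0, sqrt(3)/6) adds the kernel integral of sqrt(3)*t
segment sqrt(3)/6 to sqrt(3) holds 2*sqrt(3)*t; add its integral
on [sqrt(3), ∞): add ∫ 1/(9*t**4)·t^(s-1) dt

3**(s/2)*(970*6**s*s - 3890*6**s - 81*s + 324)/(162*6**s*(s**2 - 3*s - 4))
  -1 < Re(s) < 4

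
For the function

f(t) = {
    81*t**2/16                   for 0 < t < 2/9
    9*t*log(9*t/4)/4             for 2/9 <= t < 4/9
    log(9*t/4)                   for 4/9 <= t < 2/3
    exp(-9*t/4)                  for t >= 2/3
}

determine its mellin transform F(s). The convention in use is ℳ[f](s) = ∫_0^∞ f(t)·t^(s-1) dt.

2**s*(4*2**s*s**2*(s + 2)*(s**2 + 2*s + 1)*uppergamma(s, 3/2) - 4*2**s*s**2*(s + 2) + 4*2**s*(s + 2)*(s**2 + 2*s + 1) + 3**s*s*(s + 2)*(-4*log(2) + 4*log(3))*(s**2 + 2*s + 1) - 4*3**s*(s + 2)*(s**2 + 2*s + 1) + s**3*(s + 2)*log(4) + s**2*(s + 2)*log(4) + 2*s**2*(s + 2) + s**2*(s**2 + 2*s + 1))/(4*9**s*s**2*(s + 2)*(s**2 + 2*s + 1))
  Re(s) > -2

peel off the common scale on t: 9*t**2/4 on [0, 1/3); 3*t*log(3*t/2)/2 on [1/3, 2/3); log(3*t/2) on [2/3, 1); …
remove the common scale on t first: t**2 on [0, 1/2); t*log(t) on [1/2, 1); log(t) on [1, 3/2); …
linearity at 2/9, 4/9, 2/3 turns ℳ[f](s) into 4 summed integrals
∫ over [0, 2/9) of 81*t**2/16·t^(s-1) joins the sum
on [2/9, 4/9) integrate f = 9*t*log(9*t/4)/4 against the kernel
piece [4/9, 2/3): integrate log(9*t/4) against the kernel
∫ exp(-9*t/4)·t^(s-1) over [2/3, ∞)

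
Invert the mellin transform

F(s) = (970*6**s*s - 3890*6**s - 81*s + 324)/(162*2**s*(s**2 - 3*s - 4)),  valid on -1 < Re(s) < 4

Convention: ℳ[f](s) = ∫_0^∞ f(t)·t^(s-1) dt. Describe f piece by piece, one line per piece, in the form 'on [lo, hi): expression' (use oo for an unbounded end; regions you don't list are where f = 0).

on [0, 1/2): t
on [1/2, 3): 2*t
on [3, oo): t**(-4)

integrate the 3 segments split at 1/2, 3, then add the results
on [0, 1/2): add ∫ t·t^(s-1) dt
∫ 2*t·t^(s-1) over [1/2, 3)
for t in [3, ∞): the term is ∫ t**(-4)·t^(s-1)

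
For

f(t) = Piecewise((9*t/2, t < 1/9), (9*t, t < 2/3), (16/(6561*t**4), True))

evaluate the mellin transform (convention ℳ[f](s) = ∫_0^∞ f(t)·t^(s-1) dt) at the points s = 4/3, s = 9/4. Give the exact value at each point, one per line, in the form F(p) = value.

reversing the common scale on t: 3*t on [0, 1/6); 6*t on [1/6, 1); 1/(81*t**4) on [1, ∞)
undo the common scale on t: t on [0, 1/2); 2*t on [1/2, 3); t**(-4) on [3, ∞)
summing 3 kernel integrals split by 1/9, 2/3 yields ℳ[f](s)
[0, 1/9) adds the kernel integral of 9*t/2
segment [1/9, 2/3) carries 9*t; integrate it
on [2/3, ∞) integrate f = 16/(6561*t**4) against the kernel

F(4/3) = 3**(1/3)*(-54 + 3895*6**(1/3))/6804
F(9/4) = 2*sqrt(3)*(-63 + 27320*6**(1/4))/199017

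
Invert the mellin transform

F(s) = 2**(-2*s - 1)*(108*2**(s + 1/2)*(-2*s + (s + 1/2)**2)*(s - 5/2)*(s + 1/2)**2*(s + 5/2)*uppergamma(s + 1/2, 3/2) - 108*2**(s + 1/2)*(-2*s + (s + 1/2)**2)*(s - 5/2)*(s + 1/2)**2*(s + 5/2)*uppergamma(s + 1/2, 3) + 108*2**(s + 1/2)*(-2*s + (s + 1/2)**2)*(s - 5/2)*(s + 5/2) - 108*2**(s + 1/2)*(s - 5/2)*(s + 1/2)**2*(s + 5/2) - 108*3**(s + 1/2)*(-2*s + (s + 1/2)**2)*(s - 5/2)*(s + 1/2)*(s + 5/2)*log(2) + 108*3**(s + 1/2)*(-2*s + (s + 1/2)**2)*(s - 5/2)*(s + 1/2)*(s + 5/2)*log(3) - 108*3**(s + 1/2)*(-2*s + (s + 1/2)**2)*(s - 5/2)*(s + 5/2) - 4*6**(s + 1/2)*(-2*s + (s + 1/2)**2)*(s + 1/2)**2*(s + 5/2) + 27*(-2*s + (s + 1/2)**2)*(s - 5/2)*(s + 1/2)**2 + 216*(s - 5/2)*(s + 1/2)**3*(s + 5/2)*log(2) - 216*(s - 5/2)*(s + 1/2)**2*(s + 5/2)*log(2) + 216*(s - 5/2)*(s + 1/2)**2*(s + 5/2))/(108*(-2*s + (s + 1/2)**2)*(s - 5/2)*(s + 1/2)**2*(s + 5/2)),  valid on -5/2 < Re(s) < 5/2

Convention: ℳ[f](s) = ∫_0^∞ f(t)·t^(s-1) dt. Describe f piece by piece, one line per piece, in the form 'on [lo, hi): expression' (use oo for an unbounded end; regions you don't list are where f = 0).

invert the shared t-power to get 4*t**2 on [0, 1/4); log(2*t)/(2*t) on [1/4, 1/2); log(2*t) on [1/2, 3/4); …
the common scale on t comes off first: t**2 on [0, 1/2); log(t)/t on [1/2, 1); log(t) on [1, 3/2); …
linearity at 1/4, 1/2, 3/4, 3/2 turns ℳ[f](s) into 5 summed integrals
segment [0, 1/4) carries 4*t**(5/2); integrate it
segment [1/4, 1/2) carries log(2*t)/(2*sqrt(t)); integrate it
∫ sqrt(t)*log(2*t)·t^(s-1) over [1/2, 3/4)
[3/4, 3/2) adds the kernel integral of sqrt(t)*exp(-2*t)
segment 3/2 to ∞ holds 1/(8*t**(5/2)); add its integral

on [0, 1/4): 4*t**(5/2)
on [1/4, 1/2): log(2*t)/(2*sqrt(t))
on [1/2, 3/4): sqrt(t)*log(2*t)
on [3/4, 3/2): sqrt(t)*exp(-2*t)
on [3/2, oo): 1/(8*t**(5/2))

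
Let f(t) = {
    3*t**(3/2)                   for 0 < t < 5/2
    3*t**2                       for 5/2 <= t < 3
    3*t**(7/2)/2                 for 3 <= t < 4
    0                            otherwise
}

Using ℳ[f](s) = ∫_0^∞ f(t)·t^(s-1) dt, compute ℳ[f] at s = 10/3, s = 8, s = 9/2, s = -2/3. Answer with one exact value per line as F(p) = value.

along the cuts 5/2, 3, ℳ[f](s) splits into 3 integrals
between 0 and 5/2 the integrand is 3*t**(3/2)·t^(s-1)
piece [5/2, 3): integrate 3*t**2 against the kernel
∫ over [3, 4) of 3*t**(7/2)/2·t^(s-1) joins the sum

F(10/3) = -6561*3**(5/6)/41 - 28125*2**(2/3)*5**(1/3)/1024 + 5625*2**(1/6)*5**(5/6)/464 + 2187*3**(1/3)/16 + 73728*2**(2/3)/41
F(8) = -531441*sqrt(3)/23 + 5859375*sqrt(10)/9728 + 261196375779/235520
F(9/2) = -46875*sqrt(10)/832 + 4374*sqrt(3)/13 + 1431025/128
F(-2/3) = -81*3**(5/6)/17 - 45*2**(2/3)*5**(1/3)/16 + 9*2**(1/6)*5**(5/6)/5 + 27*3**(1/3)/4 + 288*2**(2/3)/17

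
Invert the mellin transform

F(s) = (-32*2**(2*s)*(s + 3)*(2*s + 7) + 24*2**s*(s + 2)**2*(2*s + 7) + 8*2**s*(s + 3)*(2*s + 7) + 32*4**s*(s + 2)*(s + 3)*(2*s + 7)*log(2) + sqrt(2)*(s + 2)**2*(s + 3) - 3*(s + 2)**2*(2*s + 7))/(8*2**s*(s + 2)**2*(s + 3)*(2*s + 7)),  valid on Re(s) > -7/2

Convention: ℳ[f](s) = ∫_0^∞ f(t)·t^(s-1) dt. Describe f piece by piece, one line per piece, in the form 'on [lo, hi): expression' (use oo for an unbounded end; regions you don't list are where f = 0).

invert the shared t-power to get t**(3/2) on [0, 1/2); 3*t on [1/2, 1); log(t) on [1, 2)
decompose at 1/2, 1; ℳ[f](s) sums the 3 pieces' integrals
for t in [0, 1/2): the term is ∫ t**(7/2)·t^(s-1)
piece [1/2, 1): integrate 3*t**3 against the kernel
[1, 2) adds the kernel integral of t**2*log(t)

on [0, 1/2): t**(7/2)
on [1/2, 1): 3*t**3
on [1, 2): t**2*log(t)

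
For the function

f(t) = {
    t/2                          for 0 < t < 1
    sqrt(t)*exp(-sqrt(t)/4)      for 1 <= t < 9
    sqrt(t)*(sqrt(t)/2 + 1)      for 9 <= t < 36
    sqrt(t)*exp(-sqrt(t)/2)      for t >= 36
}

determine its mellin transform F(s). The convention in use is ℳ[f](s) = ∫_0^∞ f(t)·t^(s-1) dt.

strip the shared t-power: sqrt(t)/2 on [0, 1); exp(-sqrt(t)/4) on [1, 9); sqrt(t)/2 + 1 on [9, 36); …
remove the power substitution first: t/2 on [0, 1); exp(-t/4) on [1, 3); t/2 + 1 on [3, 6); …
invert the common scale on t to get t on [0, 1/2); exp(-t/2) on [1/2, 3/2); t + 1 on [3/2, 3); …
decompose at 1, 9, 36; ℳ[f](s) sums the 4 pieces' integrals
over [0, 1), the kernel integral of t/2 enters the sum
between 1 and 9 the integrand is sqrt(t)*exp(-sqrt(t)/4)·t^(s-1)
between 9 and 36 the integrand is sqrt(t)*(sqrt(t)/2 + 1)·t^(s-1)
on [36, ∞) integrate f = sqrt(t)*exp(-sqrt(t)/2) against the kernel

(16*2**(4*s)*(s + 1)*(2*s + 1)*uppergamma(2*s + 1, 1/4) - 16*2**(4*s)*(s + 1)*(2*s + 1)*uppergamma(2*s + 1, 3/4) + 8*2**(2*s)*(s + 1)*(2*s + 1)*uppergamma(2*s + 1, 3) - 15*3**(2*s)*(2*s + 1) - 6*3**(2*s) + 48*6**(2*s)*(2*s + 1) + 12*6**(2*s) + 2*s + 1)/(2*(s + 1)*(2*s + 1))
  Re(s) > -1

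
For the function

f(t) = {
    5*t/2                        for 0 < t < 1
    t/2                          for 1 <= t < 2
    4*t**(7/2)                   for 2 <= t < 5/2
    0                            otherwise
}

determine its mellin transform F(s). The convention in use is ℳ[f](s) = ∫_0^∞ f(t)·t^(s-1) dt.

along the cuts 1, 2, ℳ[f](s) splits into 3 integrals
on [0, 1) integrate f = 5*t/2 against the kernel
between 1 and 2 the integrand is t/2·t^(s-1)
for t in [2, 5/2): the term is ∫ 4*t**(7/2)·t^(s-1)

(2**(s + 1)*(2*s + 7) - 16*2**(s + 7/2)*(s + 1) + 16*(5/2)**(s + 7/2)*(s + 1) + 8*s + 28)/(2*(s + 1)*(2*s + 7))
  Re(s) > -1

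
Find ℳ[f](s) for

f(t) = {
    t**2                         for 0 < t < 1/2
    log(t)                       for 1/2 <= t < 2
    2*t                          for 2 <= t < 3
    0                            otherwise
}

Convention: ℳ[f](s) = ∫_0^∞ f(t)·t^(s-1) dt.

cuts at 1/2, 2: linearity sums the 3 kernel integrals
segment 0 to 1/2 holds t**2; add its integral
segment [1/2, 2) carries log(t); integrate it
piece [2, 3): integrate 2*t against the kernel

(-16*2**(2*s)*s**2*(s + 2) + 4*2**(2*s)*s*(s + 1)*(s + 2)*log(2) - 4*2**(2*s)*(s + 1)*(s + 2) + 24*6**s*s**2*(s + 2) + s**2*(s + 1) + 4*s*(s + 1)*(s + 2)*log(2) + 4*(s + 1)*(s + 2))/(4*2**s*s**2*(s + 1)*(s + 2))
  Re(s) > -2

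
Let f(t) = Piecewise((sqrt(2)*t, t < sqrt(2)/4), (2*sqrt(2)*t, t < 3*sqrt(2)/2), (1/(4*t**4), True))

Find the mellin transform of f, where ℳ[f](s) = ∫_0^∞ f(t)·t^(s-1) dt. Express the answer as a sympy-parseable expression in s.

2**(s/2)*(970*6**s*s - 3890*6**s - 81*s + 324)/(162*4**s*(s**2 - 3*s - 4))
  -1 < Re(s) < 4

reversing the power substitution: sqrt(2)*sqrt(t) on [0, 1/8); 2*sqrt(2)*sqrt(t) on [1/8, 9/2); 1/(4*t**2) on [9/2, ∞)
reversing the common scale on t: sqrt(t) on [0, 1/4); 2*sqrt(t) on [1/4, 9); t**(-2) on [9, ∞)
strip the power substitution: t on [0, 1/2); 2*t on [1/2, 3); t**(-4) on [3, ∞)
breakpoints sqrt(2)/4, 3*sqrt(2)/2: one integral from each of the 3 segments
over [0, sqrt(2)/4), the kernel integral of sqrt(2)*t enters the sum
segment [sqrt(2)/4, 3*sqrt(2)/2) carries 2*sqrt(2)*t; integrate it
over [3*sqrt(2)/2, ∞), the kernel integral of 1/(4*t**4) enters the sum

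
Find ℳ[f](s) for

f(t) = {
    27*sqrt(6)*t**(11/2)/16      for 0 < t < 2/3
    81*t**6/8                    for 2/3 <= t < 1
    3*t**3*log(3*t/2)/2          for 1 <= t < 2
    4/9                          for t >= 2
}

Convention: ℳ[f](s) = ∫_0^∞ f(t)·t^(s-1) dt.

remove the shared t-power first: 27*sqrt(6)*t**(7/2)/16 on [0, 2/3); 81*t**4/8 on [2/3, 1); 3*t*log(3*t/2)/2 on [1, 2); …
the common scale on t comes off first: t**(7/2) on [0, 1); 2*t**4 on [1, 3/2); t*log(t) on [3/2, 3); …
strip the shared t-power: t**(3/2) on [0, 1); 2*t**2 on [1, 3/2); log(t)/t on [3/2, 3); …
integrate the 4 segments split at 2/3, 1, 2, then add the results
for t in [0, 2/3): the term is ∫ 27*sqrt(6)*t**(11/2)/16·t^(s-1)
piece [2/3, 1): integrate 81*t**6/8 against the kernel
over [1, 2), the kernel integral of 3*t**3*log(3*t/2)/2 enters the sum
segment [2, ∞) carries 4/9; integrate it

2**(-s - 4)*(3/2)**(-s - 2)*(324*2**(s + 4)*s*(s + 6)*(-2*s + (s + 4)**2 - 7) - 324*2**(s + 4)*s*(2*s + 11)*(-2*s + (s + 4)**2 - 7) - 108*3**(s + 4)*s*(s + 4)*(s + 6)*(2*s + 11)*log(3) + 108*3**(s + 4)*s*(s + 4)*(s + 6)*(2*s + 11)*log(2) - 108*3**(s + 4)*s*(s + 6)*(2*s + 11)*log(2) + 108*3**(s + 4)*s*(s + 6)*(2*s + 11) + 108*3**(s + 4)*s*(s + 6)*(2*s + 11)*log(3) + 729*3**(s + 4)*s*(2*s + 11)*(-2*s + (s + 4)**2 - 7) + 54*6**(s + 4)*s*(s + 4)*(s + 6)*(2*s + 11)*log(3) - 54*6**(s + 4)*s*(s + 6)*(2*s + 11)*log(3) - 54*6**(s + 4)*s*(s + 6)*(2*s + 11) - 2*6**(s + 4)*(s + 6)*(2*s + 11)*(-2*s + (s + 4)**2 - 7))/(162*s*(s + 6)*(2*s + 11)*(-2*s + (s + 4)**2 - 7))
  -11/2 < Re(s) < 0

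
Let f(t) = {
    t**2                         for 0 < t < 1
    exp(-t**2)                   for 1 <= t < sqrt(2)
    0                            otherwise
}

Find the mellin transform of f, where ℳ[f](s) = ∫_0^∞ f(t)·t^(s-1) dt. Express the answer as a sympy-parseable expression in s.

undo the power substitution: t on [0, 1); exp(-t) on [1, 2)
split f at 1: ℳ[f](s) collects 2 kernel integrals
piece [0, 1): integrate t**2 against the kernel
on [1, sqrt(2)): add ∫ exp(-t**2)·t^(s-1) dt

((s + 2)*uppergamma(s/2, 1) - (s + 2)*uppergamma(s/2, 2) + 2)/(2*(s + 2))
  Re(s) > -2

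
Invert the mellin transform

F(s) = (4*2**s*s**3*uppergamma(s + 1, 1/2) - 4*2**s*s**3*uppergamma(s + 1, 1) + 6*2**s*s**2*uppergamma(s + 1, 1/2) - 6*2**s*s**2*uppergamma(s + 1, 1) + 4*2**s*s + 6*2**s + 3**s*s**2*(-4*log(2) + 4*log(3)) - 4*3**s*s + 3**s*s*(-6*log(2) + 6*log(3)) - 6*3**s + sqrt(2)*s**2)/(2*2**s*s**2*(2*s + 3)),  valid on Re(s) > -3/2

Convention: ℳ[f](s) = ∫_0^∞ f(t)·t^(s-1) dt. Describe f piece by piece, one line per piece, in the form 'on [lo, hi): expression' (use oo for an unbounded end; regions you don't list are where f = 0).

on [0, 1/2): t**(3/2)
on [1/2, 1): t*exp(-t)
on [1, 3/2): log(t)

undo the power substitution: t**3 on [0, sqrt(2)/2); t**2*exp(-t**2) on [sqrt(2)/2, 1); log(t**2) on [1, sqrt(6)/2)
the shared t-power comes off first: t on [0, sqrt(2)/2); exp(-t**2) on [sqrt(2)/2, 1); log(t**2)/t**2 on [1, sqrt(6)/2)
strip the power substitution: sqrt(t) on [0, 1/2); exp(-t) on [1/2, 1); log(t)/t on [1, 3/2)
f breaks at 1/2, 1 into 3 integrals to sum
on [0, 1/2) integrate f = t**(3/2) against the kernel
on [1/2, 1): add ∫ t*exp(-t)·t^(s-1) dt
piece [1, 3/2): integrate log(t) against the kernel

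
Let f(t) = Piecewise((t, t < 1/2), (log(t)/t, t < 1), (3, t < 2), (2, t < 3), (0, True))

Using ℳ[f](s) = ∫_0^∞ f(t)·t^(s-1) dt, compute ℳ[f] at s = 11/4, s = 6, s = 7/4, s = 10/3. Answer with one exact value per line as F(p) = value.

F(11/4) = 2**(1/4)*(-22920*2**(3/4) + 3179 + 4620*log(2) + 47040*sqrt(2) + 105840*6**(3/4))/32340
F(6) = log(2)/160 + 17010271/67200
F(7/4) = 2**(1/4)*(-2420*2**(3/4) + 924*log(2) + 1295 + 1584*sqrt(2) + 2376*6**(3/4))/1386
F(10/3) = -531/490 + 615*2**(2/3)/20384 + 3*2**(2/3)*log(2)/56 + 12*2**(1/3)/5 + 81*3**(1/3)/5

integrate the 4 segments split at 1/2, 1, 2, then add the results
∫ over [0, 1/2) of t·t^(s-1) joins the sum
segment [1/2, 1) carries log(t)/t; integrate it
between 1 and 2 the integrand is 3·t^(s-1)
over [2, 3), the kernel integral of 2 enters the sum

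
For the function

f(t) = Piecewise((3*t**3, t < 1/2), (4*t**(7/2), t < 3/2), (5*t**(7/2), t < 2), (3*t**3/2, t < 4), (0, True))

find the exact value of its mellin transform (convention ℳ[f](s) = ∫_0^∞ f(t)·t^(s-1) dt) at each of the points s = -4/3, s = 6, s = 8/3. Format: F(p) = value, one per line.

cuts at 1/2, 3/2, 2: linearity sums the 4 kernel integrals
segment 0 to 1/2 holds 3*t**3; add its integral
for t in [1/2, 3/2): the term is ∫ 4*t**(7/2)·t^(s-1)
segment [3/2, 2) carries 5*t**(7/2); integrate it
the [2, 4) slice contributes ∫ 3*t**3/2·t^(s-1) dt

F(-4/3) = -9*2**(2/3)/5 - 27*2**(5/6)*3**(1/6)/52 - 3*2**(5/6)/13 + 153*2**(1/3)/20 + 120*2**(1/6)/13
F(6) = -19683*sqrt(6)/9728 + 655359*sqrt(2)/2432 + 22325931/512
F(8/3) = -144*2**(2/3)/17 - 2187*2**(5/6)*3**(1/6)/2368 - 3*2**(5/6)/592 + 1920*2**(1/6)/37 + 589833*2**(1/3)/1088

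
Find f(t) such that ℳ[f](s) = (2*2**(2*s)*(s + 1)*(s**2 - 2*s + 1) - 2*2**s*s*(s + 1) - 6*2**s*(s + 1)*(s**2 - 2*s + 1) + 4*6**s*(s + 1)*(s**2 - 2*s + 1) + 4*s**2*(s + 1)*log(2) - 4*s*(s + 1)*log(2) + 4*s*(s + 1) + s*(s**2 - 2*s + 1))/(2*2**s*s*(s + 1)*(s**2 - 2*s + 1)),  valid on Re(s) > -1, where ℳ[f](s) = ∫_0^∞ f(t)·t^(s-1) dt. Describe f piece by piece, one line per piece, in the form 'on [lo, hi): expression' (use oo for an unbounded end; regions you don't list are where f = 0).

on [0, 1/2): t
on [1/2, 1): log(t)/t
on [1, 2): 3
on [2, 3): 2

cuts at 1/2, 1, 2: linearity sums the 4 kernel integrals
[0, 1/2) adds the kernel integral of t
on [1/2, 1): add ∫ log(t)/t·t^(s-1) dt
segment 1 to 2 holds 3; add its integral
[2, 3) adds the kernel integral of 2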